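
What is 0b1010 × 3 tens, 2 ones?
Convert 0b1010 (binary) → 8 + 2 = 10 (decimal)
Convert 3 tens, 2 ones (place-value notation) → 3×10 + 2 = 32 (decimal)
Compute 10 × 32 = 320
320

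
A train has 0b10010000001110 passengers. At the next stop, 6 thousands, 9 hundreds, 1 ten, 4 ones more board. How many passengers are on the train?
Convert 0b10010000001110 (binary) → 8192 + 1024 + 8 + 4 + 2 = 9230 (decimal)
Convert 6 thousands, 9 hundreds, 1 ten, 4 ones (place-value notation) → 6×1000 + 9×100 + 1×10 + 4 = 6914 (decimal)
Compute 9230 + 6914 = 16144
16144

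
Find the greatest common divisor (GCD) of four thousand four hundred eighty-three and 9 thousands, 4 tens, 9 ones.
Convert four thousand four hundred eighty-three (English words) → 4×1000 + 4×100 + 83 = 4483 (decimal)
Convert 9 thousands, 4 tens, 9 ones (place-value notation) → 9×1000 + 4×10 + 9 = 9049 (decimal)
Compute gcd(4483, 9049) = 1
1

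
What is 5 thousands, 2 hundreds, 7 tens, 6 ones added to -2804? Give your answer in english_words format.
Convert 5 thousands, 2 hundreds, 7 tens, 6 ones (place-value notation) → 5×1000 + 2×100 + 7×10 + 6 = 5276 (decimal)
Compute 5276 + -2804 = 2472
Convert 2472 (decimal) → 2472 = 2×1000 + 4×100 + 72 → two thousand four hundred seventy-two (English words)
two thousand four hundred seventy-two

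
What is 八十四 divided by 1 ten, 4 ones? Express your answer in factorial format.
Convert 八十四 (Chinese numeral) → 8×10 + 4 = 84 (decimal)
Convert 1 ten, 4 ones (place-value notation) → 1×10 + 4 = 14 (decimal)
Compute 84 ÷ 14 = 6
Convert 6 (decimal) → 3! (factorial)
3!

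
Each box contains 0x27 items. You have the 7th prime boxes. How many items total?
Convert 0x27 (hexadecimal) → 2×16 + 7 = 39 (decimal)
Convert the 7th prime (prime index) → 17 (decimal)
Compute 39 × 17 = 663
663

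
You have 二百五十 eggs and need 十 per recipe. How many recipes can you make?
Convert 二百五十 (Chinese numeral) → 2×100 + 5×10 = 250 (decimal)
Convert 十 (Chinese numeral) → 1×10 = 10 (decimal)
Compute 250 ÷ 10 = 25
25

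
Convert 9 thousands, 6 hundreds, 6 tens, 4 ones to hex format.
Convert 9 thousands, 6 hundreds, 6 tens, 4 ones (place-value notation) → 9×1000 + 6×100 + 6×10 + 4 = 9664 (decimal)
Convert 9664 (decimal) → 9664 = 2×4096 + 5×256 + 12×16 → 0x25C0 (hexadecimal)
0x25C0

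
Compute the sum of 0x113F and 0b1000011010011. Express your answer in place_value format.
Convert 0x113F (hexadecimal) → 1×4096 + 1×256 + 3×16 + 15 = 4415 (decimal)
Convert 0b1000011010011 (binary) → 4096 + 128 + 64 + 16 + 2 + 1 = 4307 (decimal)
Compute 4415 + 4307 = 8722
Convert 8722 (decimal) → 8722 = 8×1000 + 7×100 + 2×10 + 2 → 8 thousands, 7 hundreds, 2 tens, 2 ones (place-value notation)
8 thousands, 7 hundreds, 2 tens, 2 ones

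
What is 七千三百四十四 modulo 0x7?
Convert 七千三百四十四 (Chinese numeral) → 7×1000 + 3×100 + 4×10 + 4 = 7344 (decimal)
Convert 0x7 (hexadecimal) → 7 (decimal)
Compute 7344 mod 7 = 1
1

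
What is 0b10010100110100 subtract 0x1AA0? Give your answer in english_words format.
Convert 0b10010100110100 (binary) → 8192 + 1024 + 256 + 32 + 16 + 4 = 9524 (decimal)
Convert 0x1AA0 (hexadecimal) → 1×4096 + 10×256 + 10×16 = 6816 (decimal)
Compute 9524 - 6816 = 2708
Convert 2708 (decimal) → 2708 = 2×1000 + 7×100 + 8 → two thousand seven hundred eight (English words)
two thousand seven hundred eight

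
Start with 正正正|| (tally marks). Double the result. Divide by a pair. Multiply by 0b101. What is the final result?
Convert 正正正|| (tally marks) → 5 + 5 + 5 + 2 = 17 (decimal)
Start: 17
17 × 2 = 34
Convert a pair (colloquial) → 2 (decimal)
34 ÷ 2 = 17
Convert 0b101 (binary) → 4 + 1 = 5 (decimal)
17 × 5 = 85
85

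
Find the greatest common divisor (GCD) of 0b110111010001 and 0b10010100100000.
Convert 0b110111010001 (binary) → 2048 + 1024 + 256 + 128 + 64 + 16 + 1 = 3537 (decimal)
Convert 0b10010100100000 (binary) → 8192 + 1024 + 256 + 32 = 9504 (decimal)
Compute gcd(3537, 9504) = 27
27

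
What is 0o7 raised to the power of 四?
Convert 0o7 (octal) → 7 (decimal)
Convert 四 (Chinese numeral) → 4 (decimal)
Compute 7 ^ 4 = 2401
2401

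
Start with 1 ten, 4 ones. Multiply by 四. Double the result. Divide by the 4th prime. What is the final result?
Convert 1 ten, 4 ones (place-value notation) → 1×10 + 4 = 14 (decimal)
Start: 14
Convert 四 (Chinese numeral) → 4 (decimal)
14 × 4 = 56
56 × 2 = 112
Convert the 4th prime (prime index) → 7 (decimal)
112 ÷ 7 = 16
16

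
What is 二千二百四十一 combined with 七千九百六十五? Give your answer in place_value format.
Convert 二千二百四十一 (Chinese numeral) → 2×1000 + 2×100 + 4×10 + 1 = 2241 (decimal)
Convert 七千九百六十五 (Chinese numeral) → 7×1000 + 9×100 + 6×10 + 5 = 7965 (decimal)
Compute 2241 + 7965 = 10206
Convert 10206 (decimal) → 10206 = 10×1000 + 2×100 + 6 → 10 thousands, 2 hundreds, 6 ones (place-value notation)
10 thousands, 2 hundreds, 6 ones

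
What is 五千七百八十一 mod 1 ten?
Convert 五千七百八十一 (Chinese numeral) → 5×1000 + 7×100 + 8×10 + 1 = 5781 (decimal)
Convert 1 ten (place-value notation) → 1×10 = 10 (decimal)
Compute 5781 mod 10 = 1
1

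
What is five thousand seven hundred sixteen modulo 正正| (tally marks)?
Convert five thousand seven hundred sixteen (English words) → 5×1000 + 7×100 + 16 = 5716 (decimal)
Convert 正正| (tally marks) → 5 + 5 + 1 = 11 (decimal)
Compute 5716 mod 11 = 7
7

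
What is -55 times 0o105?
Convert 0o105 (octal) → 1×64 + 5 = 69 (decimal)
Compute -55 × 69 = -3795
-3795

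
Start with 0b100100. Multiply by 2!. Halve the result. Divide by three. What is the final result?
Convert 0b100100 (binary) → 32 + 4 = 36 (decimal)
Start: 36
Convert 2! (factorial) → 2 (decimal)
36 × 2 = 72
72 ÷ 2 = 36
Convert three (English words) → 3 (decimal)
36 ÷ 3 = 12
12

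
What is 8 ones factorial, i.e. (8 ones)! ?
Convert 8 ones (place-value notation) → 8 (decimal)
Compute 8! = 40320
40320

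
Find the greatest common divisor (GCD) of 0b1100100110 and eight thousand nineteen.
Convert 0b1100100110 (binary) → 512 + 256 + 32 + 4 + 2 = 806 (decimal)
Convert eight thousand nineteen (English words) → 8×1000 + 19 = 8019 (decimal)
Compute gcd(806, 8019) = 1
1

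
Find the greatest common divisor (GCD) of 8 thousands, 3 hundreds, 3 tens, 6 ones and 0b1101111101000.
Convert 8 thousands, 3 hundreds, 3 tens, 6 ones (place-value notation) → 8×1000 + 3×100 + 3×10 + 6 = 8336 (decimal)
Convert 0b1101111101000 (binary) → 4096 + 2048 + 512 + 256 + 128 + 64 + 32 + 8 = 7144 (decimal)
Compute gcd(8336, 7144) = 8
8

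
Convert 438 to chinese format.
Convert 438 (decimal) → 438 = 4×100 + 3×10 + 8 → 四百三十八 (Chinese numeral)
四百三十八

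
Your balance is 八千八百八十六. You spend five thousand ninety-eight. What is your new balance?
Convert 八千八百八十六 (Chinese numeral) → 8×1000 + 8×100 + 8×10 + 6 = 8886 (decimal)
Convert five thousand ninety-eight (English words) → 5×1000 + 98 = 5098 (decimal)
Compute 8886 - 5098 = 3788
3788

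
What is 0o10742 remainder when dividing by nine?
Convert 0o10742 (octal) → 1×4096 + 7×64 + 4×8 + 2 = 4578 (decimal)
Convert nine (English words) → 9 (decimal)
Compute 4578 mod 9 = 6
6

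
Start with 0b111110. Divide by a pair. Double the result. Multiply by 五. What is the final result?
Convert 0b111110 (binary) → 32 + 16 + 8 + 4 + 2 = 62 (decimal)
Start: 62
Convert a pair (colloquial) → 2 (decimal)
62 ÷ 2 = 31
31 × 2 = 62
Convert 五 (Chinese numeral) → 5 (decimal)
62 × 5 = 310
310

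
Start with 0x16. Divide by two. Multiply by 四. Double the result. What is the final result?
Convert 0x16 (hexadecimal) → 1×16 + 6 = 22 (decimal)
Start: 22
Convert two (English words) → 2 (decimal)
22 ÷ 2 = 11
Convert 四 (Chinese numeral) → 4 (decimal)
11 × 4 = 44
44 × 2 = 88
88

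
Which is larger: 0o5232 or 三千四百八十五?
Convert 0o5232 (octal) → 5×512 + 2×64 + 3×8 + 2 = 2714 (decimal)
Convert 三千四百八十五 (Chinese numeral) → 3×1000 + 4×100 + 8×10 + 5 = 3485 (decimal)
Compare 2714 vs 3485: larger = 3485
3485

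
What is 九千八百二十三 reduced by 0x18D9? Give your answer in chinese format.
Convert 九千八百二十三 (Chinese numeral) → 9×1000 + 8×100 + 2×10 + 3 = 9823 (decimal)
Convert 0x18D9 (hexadecimal) → 1×4096 + 8×256 + 13×16 + 9 = 6361 (decimal)
Compute 9823 - 6361 = 3462
Convert 3462 (decimal) → 3462 = 3×1000 + 4×100 + 6×10 + 2 → 三千四百六十二 (Chinese numeral)
三千四百六十二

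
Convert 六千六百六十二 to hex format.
Convert 六千六百六十二 (Chinese numeral) → 6×1000 + 6×100 + 6×10 + 2 = 6662 (decimal)
Convert 6662 (decimal) → 6662 = 1×4096 + 10×256 + 6 → 0x1A06 (hexadecimal)
0x1A06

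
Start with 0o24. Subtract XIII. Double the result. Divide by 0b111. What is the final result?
Convert 0o24 (octal) → 2×8 + 4 = 20 (decimal)
Start: 20
Convert XIII (Roman numeral) → 10 + 1 + 1 + 1 = 13 (decimal)
20 - 13 = 7
7 × 2 = 14
Convert 0b111 (binary) → 4 + 2 + 1 = 7 (decimal)
14 ÷ 7 = 2
2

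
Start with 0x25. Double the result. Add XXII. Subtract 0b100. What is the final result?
Convert 0x25 (hexadecimal) → 2×16 + 5 = 37 (decimal)
Start: 37
37 × 2 = 74
Convert XXII (Roman numeral) → 10 + 10 + 1 + 1 = 22 (decimal)
74 + 22 = 96
Convert 0b100 (binary) → 4 (decimal)
96 - 4 = 92
92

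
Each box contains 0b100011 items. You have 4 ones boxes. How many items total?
Convert 0b100011 (binary) → 32 + 2 + 1 = 35 (decimal)
Convert 4 ones (place-value notation) → 4 (decimal)
Compute 35 × 4 = 140
140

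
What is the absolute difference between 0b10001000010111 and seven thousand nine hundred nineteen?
Convert 0b10001000010111 (binary) → 8192 + 512 + 16 + 4 + 2 + 1 = 8727 (decimal)
Convert seven thousand nine hundred nineteen (English words) → 7×1000 + 9×100 + 19 = 7919 (decimal)
Compute |8727 - 7919| = 808
808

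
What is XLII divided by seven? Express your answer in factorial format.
Convert XLII (Roman numeral) → 40 + 1 + 1 = 42 (decimal)
Convert seven (English words) → 7 (decimal)
Compute 42 ÷ 7 = 6
Convert 6 (decimal) → 3! (factorial)
3!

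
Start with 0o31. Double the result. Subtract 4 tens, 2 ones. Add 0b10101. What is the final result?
Convert 0o31 (octal) → 3×8 + 1 = 25 (decimal)
Start: 25
25 × 2 = 50
Convert 4 tens, 2 ones (place-value notation) → 4×10 + 2 = 42 (decimal)
50 - 42 = 8
Convert 0b10101 (binary) → 16 + 4 + 1 = 21 (decimal)
8 + 21 = 29
29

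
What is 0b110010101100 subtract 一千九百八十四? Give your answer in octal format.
Convert 0b110010101100 (binary) → 2048 + 1024 + 128 + 32 + 8 + 4 = 3244 (decimal)
Convert 一千九百八十四 (Chinese numeral) → 1×1000 + 9×100 + 8×10 + 4 = 1984 (decimal)
Compute 3244 - 1984 = 1260
Convert 1260 (decimal) → 1260 = 2×512 + 3×64 + 5×8 + 4 → 0o2354 (octal)
0o2354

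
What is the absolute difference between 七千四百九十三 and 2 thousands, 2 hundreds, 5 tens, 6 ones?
Convert 七千四百九十三 (Chinese numeral) → 7×1000 + 4×100 + 9×10 + 3 = 7493 (decimal)
Convert 2 thousands, 2 hundreds, 5 tens, 6 ones (place-value notation) → 2×1000 + 2×100 + 5×10 + 6 = 2256 (decimal)
Compute |7493 - 2256| = 5237
5237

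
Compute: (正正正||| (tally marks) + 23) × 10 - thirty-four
Convert 正正正||| (tally marks) → 5 + 5 + 5 + 3 = 18 (decimal)
Convert thirty-four (English words) → 34 (decimal)
Expression in decimal: (18 + 23) × 10 - 34
Parentheses first: 18 + 23 = 41
Multiply: 41 × 10 = 410
Subtract: 410 - 34 = 376
376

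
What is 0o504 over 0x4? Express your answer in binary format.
Convert 0o504 (octal) → 5×64 + 4 = 324 (decimal)
Convert 0x4 (hexadecimal) → 4 (decimal)
Compute 324 ÷ 4 = 81
Convert 81 (decimal) → 81 = 64 + 16 + 1 → 0b1010001 (binary)
0b1010001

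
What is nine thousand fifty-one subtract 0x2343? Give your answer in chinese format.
Convert nine thousand fifty-one (English words) → 9×1000 + 51 = 9051 (decimal)
Convert 0x2343 (hexadecimal) → 2×4096 + 3×256 + 4×16 + 3 = 9027 (decimal)
Compute 9051 - 9027 = 24
Convert 24 (decimal) → 24 = 2×10 + 4 → 二十四 (Chinese numeral)
二十四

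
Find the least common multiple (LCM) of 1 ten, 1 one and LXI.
Convert 1 ten, 1 one (place-value notation) → 1×10 + 1 = 11 (decimal)
Convert LXI (Roman numeral) → 50 + 10 + 1 = 61 (decimal)
Compute lcm(11, 61) = 671
671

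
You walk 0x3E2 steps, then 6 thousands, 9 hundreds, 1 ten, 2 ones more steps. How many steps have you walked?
Convert 0x3E2 (hexadecimal) → 3×256 + 14×16 + 2 = 994 (decimal)
Convert 6 thousands, 9 hundreds, 1 ten, 2 ones (place-value notation) → 6×1000 + 9×100 + 1×10 + 2 = 6912 (decimal)
Compute 994 + 6912 = 7906
7906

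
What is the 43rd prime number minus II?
The 43rd prime number = 191
Convert II (Roman numeral) → 1 + 1 = 2 (decimal)
Compute 191 - 2 = 189
189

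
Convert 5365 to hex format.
Convert 5365 (decimal) → 5365 = 1×4096 + 4×256 + 15×16 + 5 → 0x14F5 (hexadecimal)
0x14F5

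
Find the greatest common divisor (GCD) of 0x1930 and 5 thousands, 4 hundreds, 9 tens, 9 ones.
Convert 0x1930 (hexadecimal) → 1×4096 + 9×256 + 3×16 = 6448 (decimal)
Convert 5 thousands, 4 hundreds, 9 tens, 9 ones (place-value notation) → 5×1000 + 4×100 + 9×10 + 9 = 5499 (decimal)
Compute gcd(6448, 5499) = 13
13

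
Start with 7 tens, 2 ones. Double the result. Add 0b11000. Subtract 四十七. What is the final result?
Convert 7 tens, 2 ones (place-value notation) → 7×10 + 2 = 72 (decimal)
Start: 72
72 × 2 = 144
Convert 0b11000 (binary) → 16 + 8 = 24 (decimal)
144 + 24 = 168
Convert 四十七 (Chinese numeral) → 4×10 + 7 = 47 (decimal)
168 - 47 = 121
121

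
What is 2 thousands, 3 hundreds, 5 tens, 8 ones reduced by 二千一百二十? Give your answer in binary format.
Convert 2 thousands, 3 hundreds, 5 tens, 8 ones (place-value notation) → 2×1000 + 3×100 + 5×10 + 8 = 2358 (decimal)
Convert 二千一百二十 (Chinese numeral) → 2×1000 + 1×100 + 2×10 = 2120 (decimal)
Compute 2358 - 2120 = 238
Convert 238 (decimal) → 238 = 128 + 64 + 32 + 8 + 4 + 2 → 0b11101110 (binary)
0b11101110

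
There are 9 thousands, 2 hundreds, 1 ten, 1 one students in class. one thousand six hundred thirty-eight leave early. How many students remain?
Convert 9 thousands, 2 hundreds, 1 ten, 1 one (place-value notation) → 9×1000 + 2×100 + 1×10 + 1 = 9211 (decimal)
Convert one thousand six hundred thirty-eight (English words) → 1×1000 + 6×100 + 38 = 1638 (decimal)
Compute 9211 - 1638 = 7573
7573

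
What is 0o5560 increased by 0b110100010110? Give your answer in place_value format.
Convert 0o5560 (octal) → 5×512 + 5×64 + 6×8 = 2928 (decimal)
Convert 0b110100010110 (binary) → 2048 + 1024 + 256 + 16 + 4 + 2 = 3350 (decimal)
Compute 2928 + 3350 = 6278
Convert 6278 (decimal) → 6278 = 6×1000 + 2×100 + 7×10 + 8 → 6 thousands, 2 hundreds, 7 tens, 8 ones (place-value notation)
6 thousands, 2 hundreds, 7 tens, 8 ones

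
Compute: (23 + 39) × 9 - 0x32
Convert 0x32 (hexadecimal) → 3×16 + 2 = 50 (decimal)
Expression in decimal: (23 + 39) × 9 - 50
Parentheses first: 23 + 39 = 62
Multiply: 62 × 9 = 558
Subtract: 558 - 50 = 508
508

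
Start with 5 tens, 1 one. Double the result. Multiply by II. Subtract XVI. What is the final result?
Convert 5 tens, 1 one (place-value notation) → 5×10 + 1 = 51 (decimal)
Start: 51
51 × 2 = 102
Convert II (Roman numeral) → 1 + 1 = 2 (decimal)
102 × 2 = 204
Convert XVI (Roman numeral) → 10 + 5 + 1 = 16 (decimal)
204 - 16 = 188
188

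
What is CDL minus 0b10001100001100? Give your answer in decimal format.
Convert CDL (Roman numeral) → 400 + 50 = 450 (decimal)
Convert 0b10001100001100 (binary) → 8192 + 512 + 256 + 8 + 4 = 8972 (decimal)
Compute 450 - 8972 = -8522
-8522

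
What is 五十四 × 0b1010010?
Convert 五十四 (Chinese numeral) → 5×10 + 4 = 54 (decimal)
Convert 0b1010010 (binary) → 64 + 16 + 2 = 82 (decimal)
Compute 54 × 82 = 4428
4428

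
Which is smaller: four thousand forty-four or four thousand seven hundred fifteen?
Convert four thousand forty-four (English words) → 4×1000 + 44 = 4044 (decimal)
Convert four thousand seven hundred fifteen (English words) → 4×1000 + 7×100 + 15 = 4715 (decimal)
Compare 4044 vs 4715: smaller = 4044
4044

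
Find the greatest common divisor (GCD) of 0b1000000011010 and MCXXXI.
Convert 0b1000000011010 (binary) → 4096 + 16 + 8 + 2 = 4122 (decimal)
Convert MCXXXI (Roman numeral) → 1000 + 100 + 10 + 10 + 10 + 1 = 1131 (decimal)
Compute gcd(4122, 1131) = 3
3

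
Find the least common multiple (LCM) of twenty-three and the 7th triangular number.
Convert twenty-three (English words) → 23 (decimal)
Convert the 7th triangular number (triangular index) → 7×8/2 = 28 (decimal)
Compute lcm(23, 28) = 644
644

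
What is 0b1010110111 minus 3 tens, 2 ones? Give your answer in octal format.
Convert 0b1010110111 (binary) → 512 + 128 + 32 + 16 + 4 + 2 + 1 = 695 (decimal)
Convert 3 tens, 2 ones (place-value notation) → 3×10 + 2 = 32 (decimal)
Compute 695 - 32 = 663
Convert 663 (decimal) → 663 = 1×512 + 2×64 + 2×8 + 7 → 0o1227 (octal)
0o1227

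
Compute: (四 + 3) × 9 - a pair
Convert 四 (Chinese numeral) → 4 (decimal)
Convert a pair (colloquial) → 2 (decimal)
Expression in decimal: (4 + 3) × 9 - 2
Parentheses first: 4 + 3 = 7
Multiply: 7 × 9 = 63
Subtract: 63 - 2 = 61
61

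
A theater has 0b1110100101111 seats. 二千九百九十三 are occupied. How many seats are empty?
Convert 0b1110100101111 (binary) → 4096 + 2048 + 1024 + 256 + 32 + 8 + 4 + 2 + 1 = 7471 (decimal)
Convert 二千九百九十三 (Chinese numeral) → 2×1000 + 9×100 + 9×10 + 3 = 2993 (decimal)
Compute 7471 - 2993 = 4478
4478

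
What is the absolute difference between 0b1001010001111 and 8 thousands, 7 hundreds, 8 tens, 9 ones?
Convert 0b1001010001111 (binary) → 4096 + 512 + 128 + 8 + 4 + 2 + 1 = 4751 (decimal)
Convert 8 thousands, 7 hundreds, 8 tens, 9 ones (place-value notation) → 8×1000 + 7×100 + 8×10 + 9 = 8789 (decimal)
Compute |4751 - 8789| = 4038
4038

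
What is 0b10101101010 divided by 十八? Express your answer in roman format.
Convert 0b10101101010 (binary) → 1024 + 256 + 64 + 32 + 8 + 2 = 1386 (decimal)
Convert 十八 (Chinese numeral) → 1×10 + 8 = 18 (decimal)
Compute 1386 ÷ 18 = 77
Convert 77 (decimal) → 77 = 50 + 10 + 10 + 5 + 1 + 1 → LXXVII (Roman numeral)
LXXVII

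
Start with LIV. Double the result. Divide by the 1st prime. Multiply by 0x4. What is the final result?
Convert LIV (Roman numeral) → 50 + 4 = 54 (decimal)
Start: 54
54 × 2 = 108
Convert the 1st prime (prime index) → 2 (decimal)
108 ÷ 2 = 54
Convert 0x4 (hexadecimal) → 4 (decimal)
54 × 4 = 216
216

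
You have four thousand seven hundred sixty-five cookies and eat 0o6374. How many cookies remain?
Convert four thousand seven hundred sixty-five (English words) → 4×1000 + 7×100 + 65 = 4765 (decimal)
Convert 0o6374 (octal) → 6×512 + 3×64 + 7×8 + 4 = 3324 (decimal)
Compute 4765 - 3324 = 1441
1441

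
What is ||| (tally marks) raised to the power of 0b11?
Convert ||| (tally marks) → 3 (decimal)
Convert 0b11 (binary) → 2 + 1 = 3 (decimal)
Compute 3 ^ 3 = 27
27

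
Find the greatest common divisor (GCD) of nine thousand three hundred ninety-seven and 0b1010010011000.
Convert nine thousand three hundred ninety-seven (English words) → 9×1000 + 3×100 + 97 = 9397 (decimal)
Convert 0b1010010011000 (binary) → 4096 + 1024 + 128 + 16 + 8 = 5272 (decimal)
Compute gcd(9397, 5272) = 1
1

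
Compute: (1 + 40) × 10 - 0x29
Convert 0x29 (hexadecimal) → 2×16 + 9 = 41 (decimal)
Expression in decimal: (1 + 40) × 10 - 41
Parentheses first: 1 + 40 = 41
Multiply: 41 × 10 = 410
Subtract: 410 - 41 = 369
369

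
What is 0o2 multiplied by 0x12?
Convert 0o2 (octal) → 2 (decimal)
Convert 0x12 (hexadecimal) → 1×16 + 2 = 18 (decimal)
Compute 2 × 18 = 36
36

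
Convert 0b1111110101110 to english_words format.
Convert 0b1111110101110 (binary) → 4096 + 2048 + 1024 + 512 + 256 + 128 + 32 + 8 + 4 + 2 = 8110 (decimal)
Convert 8110 (decimal) → 8110 = 8×1000 + 1×100 + 10 → eight thousand one hundred ten (English words)
eight thousand one hundred ten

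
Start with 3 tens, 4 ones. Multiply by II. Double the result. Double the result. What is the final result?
Convert 3 tens, 4 ones (place-value notation) → 3×10 + 4 = 34 (decimal)
Start: 34
Convert II (Roman numeral) → 1 + 1 = 2 (decimal)
34 × 2 = 68
68 × 2 = 136
136 × 2 = 272
272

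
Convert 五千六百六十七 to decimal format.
Convert 五千六百六十七 (Chinese numeral) → 5×1000 + 6×100 + 6×10 + 7 = 5667 (decimal)
5667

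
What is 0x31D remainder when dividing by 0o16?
Convert 0x31D (hexadecimal) → 3×256 + 1×16 + 13 = 797 (decimal)
Convert 0o16 (octal) → 1×8 + 6 = 14 (decimal)
Compute 797 mod 14 = 13
13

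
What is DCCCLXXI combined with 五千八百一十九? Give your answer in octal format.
Convert DCCCLXXI (Roman numeral) → 500 + 100 + 100 + 100 + 50 + 10 + 10 + 1 = 871 (decimal)
Convert 五千八百一十九 (Chinese numeral) → 5×1000 + 8×100 + 1×10 + 9 = 5819 (decimal)
Compute 871 + 5819 = 6690
Convert 6690 (decimal) → 6690 = 1×4096 + 5×512 + 4×8 + 2 → 0o15042 (octal)
0o15042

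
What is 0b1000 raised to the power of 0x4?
Convert 0b1000 (binary) → 8 (decimal)
Convert 0x4 (hexadecimal) → 4 (decimal)
Compute 8 ^ 4 = 4096
4096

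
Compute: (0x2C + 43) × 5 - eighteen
Convert 0x2C (hexadecimal) → 2×16 + 12 = 44 (decimal)
Convert eighteen (English words) → 18 (decimal)
Expression in decimal: (44 + 43) × 5 - 18
Parentheses first: 44 + 43 = 87
Multiply: 87 × 5 = 435
Subtract: 435 - 18 = 417
417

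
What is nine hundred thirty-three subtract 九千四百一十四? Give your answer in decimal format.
Convert nine hundred thirty-three (English words) → 9×100 + 33 = 933 (decimal)
Convert 九千四百一十四 (Chinese numeral) → 9×1000 + 4×100 + 1×10 + 4 = 9414 (decimal)
Compute 933 - 9414 = -8481
-8481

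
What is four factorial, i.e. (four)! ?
Convert four (English words) → 4 (decimal)
Compute 4! = 24
24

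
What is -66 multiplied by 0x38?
Convert 0x38 (hexadecimal) → 3×16 + 8 = 56 (decimal)
Compute -66 × 56 = -3696
-3696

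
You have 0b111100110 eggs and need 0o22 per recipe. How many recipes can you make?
Convert 0b111100110 (binary) → 256 + 128 + 64 + 32 + 4 + 2 = 486 (decimal)
Convert 0o22 (octal) → 2×8 + 2 = 18 (decimal)
Compute 486 ÷ 18 = 27
27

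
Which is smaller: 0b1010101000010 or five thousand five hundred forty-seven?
Convert 0b1010101000010 (binary) → 4096 + 1024 + 256 + 64 + 2 = 5442 (decimal)
Convert five thousand five hundred forty-seven (English words) → 5×1000 + 5×100 + 47 = 5547 (decimal)
Compare 5442 vs 5547: smaller = 5442
5442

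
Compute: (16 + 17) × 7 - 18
Parentheses first: 16 + 17 = 33
Multiply: 33 × 7 = 231
Subtract: 231 - 18 = 213
213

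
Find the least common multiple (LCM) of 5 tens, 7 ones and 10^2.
Convert 5 tens, 7 ones (place-value notation) → 5×10 + 7 = 57 (decimal)
Convert 10^2 (power) → 100 (decimal)
Compute lcm(57, 100) = 5700
5700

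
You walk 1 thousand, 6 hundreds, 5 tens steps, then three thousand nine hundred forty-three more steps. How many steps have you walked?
Convert 1 thousand, 6 hundreds, 5 tens (place-value notation) → 1×1000 + 6×100 + 5×10 = 1650 (decimal)
Convert three thousand nine hundred forty-three (English words) → 3×1000 + 9×100 + 43 = 3943 (decimal)
Compute 1650 + 3943 = 5593
5593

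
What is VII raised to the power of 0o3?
Convert VII (Roman numeral) → 5 + 1 + 1 = 7 (decimal)
Convert 0o3 (octal) → 3 (decimal)
Compute 7 ^ 3 = 343
343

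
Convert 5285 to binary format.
Convert 5285 (decimal) → 5285 = 4096 + 1024 + 128 + 32 + 4 + 1 → 0b1010010100101 (binary)
0b1010010100101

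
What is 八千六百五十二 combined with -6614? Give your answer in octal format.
Convert 八千六百五十二 (Chinese numeral) → 8×1000 + 6×100 + 5×10 + 2 = 8652 (decimal)
Compute 8652 + -6614 = 2038
Convert 2038 (decimal) → 2038 = 3×512 + 7×64 + 6×8 + 6 → 0o3766 (octal)
0o3766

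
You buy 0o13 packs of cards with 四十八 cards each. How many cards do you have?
Convert 四十八 (Chinese numeral) → 4×10 + 8 = 48 (decimal)
Convert 0o13 (octal) → 1×8 + 3 = 11 (decimal)
Compute 48 × 11 = 528
528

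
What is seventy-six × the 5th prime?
Convert seventy-six (English words) → 76 (decimal)
Convert the 5th prime (prime index) → 11 (decimal)
Compute 76 × 11 = 836
836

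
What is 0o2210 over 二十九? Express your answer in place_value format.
Convert 0o2210 (octal) → 2×512 + 2×64 + 1×8 = 1160 (decimal)
Convert 二十九 (Chinese numeral) → 2×10 + 9 = 29 (decimal)
Compute 1160 ÷ 29 = 40
Convert 40 (decimal) → 40 = 4×10 → 4 tens (place-value notation)
4 tens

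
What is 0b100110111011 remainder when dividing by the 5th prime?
Convert 0b100110111011 (binary) → 2048 + 256 + 128 + 32 + 16 + 8 + 2 + 1 = 2491 (decimal)
Convert the 5th prime (prime index) → 11 (decimal)
Compute 2491 mod 11 = 5
5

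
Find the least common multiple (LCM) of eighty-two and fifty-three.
Convert eighty-two (English words) → 82 (decimal)
Convert fifty-three (English words) → 53 (decimal)
Compute lcm(82, 53) = 4346
4346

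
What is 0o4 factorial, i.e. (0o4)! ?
Convert 0o4 (octal) → 4 (decimal)
Compute 4! = 24
24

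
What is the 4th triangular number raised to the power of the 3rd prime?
Convert the 4th triangular number (triangular index) → 4×5/2 = 10 (decimal)
Convert the 3rd prime (prime index) → 5 (decimal)
Compute 10 ^ 5 = 100000
100000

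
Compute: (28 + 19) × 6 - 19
Parentheses first: 28 + 19 = 47
Multiply: 47 × 6 = 282
Subtract: 282 - 19 = 263
263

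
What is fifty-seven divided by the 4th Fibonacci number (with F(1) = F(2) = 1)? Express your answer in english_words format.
Convert fifty-seven (English words) → 57 (decimal)
Convert the 4th Fibonacci number (with F(1) = F(2) = 1) (Fibonacci index) → 1, 1, 2, 3 → 3 (decimal)
Compute 57 ÷ 3 = 19
Convert 19 (decimal) → nineteen (English words)
nineteen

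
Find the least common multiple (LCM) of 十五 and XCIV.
Convert 十五 (Chinese numeral) → 1×10 + 5 = 15 (decimal)
Convert XCIV (Roman numeral) → 90 + 4 = 94 (decimal)
Compute lcm(15, 94) = 1410
1410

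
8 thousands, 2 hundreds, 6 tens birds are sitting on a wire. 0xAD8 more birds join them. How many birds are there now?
Convert 8 thousands, 2 hundreds, 6 tens (place-value notation) → 8×1000 + 2×100 + 6×10 = 8260 (decimal)
Convert 0xAD8 (hexadecimal) → 10×256 + 13×16 + 8 = 2776 (decimal)
Compute 8260 + 2776 = 11036
11036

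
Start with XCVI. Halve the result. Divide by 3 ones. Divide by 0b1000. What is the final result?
Convert XCVI (Roman numeral) → 90 + 5 + 1 = 96 (decimal)
Start: 96
96 ÷ 2 = 48
Convert 3 ones (place-value notation) → 3 (decimal)
48 ÷ 3 = 16
Convert 0b1000 (binary) → 8 (decimal)
16 ÷ 8 = 2
2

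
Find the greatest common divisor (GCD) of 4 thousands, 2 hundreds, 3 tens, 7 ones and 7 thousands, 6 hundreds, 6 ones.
Convert 4 thousands, 2 hundreds, 3 tens, 7 ones (place-value notation) → 4×1000 + 2×100 + 3×10 + 7 = 4237 (decimal)
Convert 7 thousands, 6 hundreds, 6 ones (place-value notation) → 7×1000 + 6×100 + 6 = 7606 (decimal)
Compute gcd(4237, 7606) = 1
1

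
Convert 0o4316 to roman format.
Convert 0o4316 (octal) → 4×512 + 3×64 + 1×8 + 6 = 2254 (decimal)
Convert 2254 (decimal) → 2254 = 1000 + 1000 + 100 + 100 + 50 + 4 → MMCCLIV (Roman numeral)
MMCCLIV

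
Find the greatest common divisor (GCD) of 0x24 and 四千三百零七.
Convert 0x24 (hexadecimal) → 2×16 + 4 = 36 (decimal)
Convert 四千三百零七 (Chinese numeral) → 4×1000 + 3×100 + 7 = 4307 (decimal)
Compute gcd(36, 4307) = 1
1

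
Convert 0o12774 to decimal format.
Convert 0o12774 (octal) → 1×4096 + 2×512 + 7×64 + 7×8 + 4 = 5628 (decimal)
5628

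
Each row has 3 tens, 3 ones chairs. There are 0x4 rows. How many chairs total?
Convert 3 tens, 3 ones (place-value notation) → 3×10 + 3 = 33 (decimal)
Convert 0x4 (hexadecimal) → 4 (decimal)
Compute 33 × 4 = 132
132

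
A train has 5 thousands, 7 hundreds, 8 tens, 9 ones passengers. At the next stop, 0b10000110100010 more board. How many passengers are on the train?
Convert 5 thousands, 7 hundreds, 8 tens, 9 ones (place-value notation) → 5×1000 + 7×100 + 8×10 + 9 = 5789 (decimal)
Convert 0b10000110100010 (binary) → 8192 + 256 + 128 + 32 + 2 = 8610 (decimal)
Compute 5789 + 8610 = 14399
14399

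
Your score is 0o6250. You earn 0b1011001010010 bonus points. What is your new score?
Convert 0o6250 (octal) → 6×512 + 2×64 + 5×8 = 3240 (decimal)
Convert 0b1011001010010 (binary) → 4096 + 1024 + 512 + 64 + 16 + 2 = 5714 (decimal)
Compute 3240 + 5714 = 8954
8954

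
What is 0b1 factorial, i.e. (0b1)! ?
Convert 0b1 (binary) → 1 (decimal)
Compute 1! = 1
1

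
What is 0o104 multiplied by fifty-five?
Convert 0o104 (octal) → 1×64 + 4 = 68 (decimal)
Convert fifty-five (English words) → 55 (decimal)
Compute 68 × 55 = 3740
3740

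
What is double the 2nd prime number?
The 2nd prime number = 3
Compute 3 × 2 = 6
6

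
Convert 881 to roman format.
Convert 881 (decimal) → 881 = 500 + 100 + 100 + 100 + 50 + 10 + 10 + 10 + 1 → DCCCLXXXI (Roman numeral)
DCCCLXXXI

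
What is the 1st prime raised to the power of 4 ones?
Convert the 1st prime (prime index) → 2 (decimal)
Convert 4 ones (place-value notation) → 4 (decimal)
Compute 2 ^ 4 = 16
16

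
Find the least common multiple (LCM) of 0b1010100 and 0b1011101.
Convert 0b1010100 (binary) → 64 + 16 + 4 = 84 (decimal)
Convert 0b1011101 (binary) → 64 + 16 + 8 + 4 + 1 = 93 (decimal)
Compute lcm(84, 93) = 2604
2604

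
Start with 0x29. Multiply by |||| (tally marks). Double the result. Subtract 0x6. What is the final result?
Convert 0x29 (hexadecimal) → 2×16 + 9 = 41 (decimal)
Start: 41
Convert |||| (tally marks) → 4 (decimal)
41 × 4 = 164
164 × 2 = 328
Convert 0x6 (hexadecimal) → 6 (decimal)
328 - 6 = 322
322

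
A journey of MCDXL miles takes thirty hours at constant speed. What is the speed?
Convert MCDXL (Roman numeral) → 1000 + 400 + 40 = 1440 (decimal)
Convert thirty (English words) → 30 (decimal)
Compute 1440 ÷ 30 = 48
48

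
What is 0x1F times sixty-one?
Convert 0x1F (hexadecimal) → 1×16 + 15 = 31 (decimal)
Convert sixty-one (English words) → 61 (decimal)
Compute 31 × 61 = 1891
1891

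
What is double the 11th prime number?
The 11th prime number = 31
Compute 31 × 2 = 62
62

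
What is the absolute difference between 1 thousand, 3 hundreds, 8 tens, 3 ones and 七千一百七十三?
Convert 1 thousand, 3 hundreds, 8 tens, 3 ones (place-value notation) → 1×1000 + 3×100 + 8×10 + 3 = 1383 (decimal)
Convert 七千一百七十三 (Chinese numeral) → 7×1000 + 1×100 + 7×10 + 3 = 7173 (decimal)
Compute |1383 - 7173| = 5790
5790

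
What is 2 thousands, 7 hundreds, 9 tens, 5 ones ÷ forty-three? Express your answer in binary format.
Convert 2 thousands, 7 hundreds, 9 tens, 5 ones (place-value notation) → 2×1000 + 7×100 + 9×10 + 5 = 2795 (decimal)
Convert forty-three (English words) → 43 (decimal)
Compute 2795 ÷ 43 = 65
Convert 65 (decimal) → 65 = 64 + 1 → 0b1000001 (binary)
0b1000001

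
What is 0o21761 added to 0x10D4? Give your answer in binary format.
Convert 0o21761 (octal) → 2×4096 + 1×512 + 7×64 + 6×8 + 1 = 9201 (decimal)
Convert 0x10D4 (hexadecimal) → 1×4096 + 13×16 + 4 = 4308 (decimal)
Compute 9201 + 4308 = 13509
Convert 13509 (decimal) → 13509 = 8192 + 4096 + 1024 + 128 + 64 + 4 + 1 → 0b11010011000101 (binary)
0b11010011000101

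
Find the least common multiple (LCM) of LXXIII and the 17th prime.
Convert LXXIII (Roman numeral) → 50 + 10 + 10 + 1 + 1 + 1 = 73 (decimal)
Convert the 17th prime (prime index) → 59 (decimal)
Compute lcm(73, 59) = 4307
4307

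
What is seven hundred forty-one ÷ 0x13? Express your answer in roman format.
Convert seven hundred forty-one (English words) → 7×100 + 41 = 741 (decimal)
Convert 0x13 (hexadecimal) → 1×16 + 3 = 19 (decimal)
Compute 741 ÷ 19 = 39
Convert 39 (decimal) → 39 = 10 + 10 + 10 + 9 → XXXIX (Roman numeral)
XXXIX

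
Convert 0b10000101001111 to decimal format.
Convert 0b10000101001111 (binary) → 8192 + 256 + 64 + 8 + 4 + 2 + 1 = 8527 (decimal)
8527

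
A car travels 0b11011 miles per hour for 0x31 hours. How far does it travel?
Convert 0b11011 (binary) → 16 + 8 + 2 + 1 = 27 (decimal)
Convert 0x31 (hexadecimal) → 3×16 + 1 = 49 (decimal)
Compute 27 × 49 = 1323
1323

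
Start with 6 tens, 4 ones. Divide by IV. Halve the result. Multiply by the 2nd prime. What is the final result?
Convert 6 tens, 4 ones (place-value notation) → 6×10 + 4 = 64 (decimal)
Start: 64
Convert IV (Roman numeral) → 4 (decimal)
64 ÷ 4 = 16
16 ÷ 2 = 8
Convert the 2nd prime (prime index) → 3 (decimal)
8 × 3 = 24
24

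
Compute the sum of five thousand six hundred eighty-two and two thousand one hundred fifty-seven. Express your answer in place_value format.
Convert five thousand six hundred eighty-two (English words) → 5×1000 + 6×100 + 82 = 5682 (decimal)
Convert two thousand one hundred fifty-seven (English words) → 2×1000 + 1×100 + 57 = 2157 (decimal)
Compute 5682 + 2157 = 7839
Convert 7839 (decimal) → 7839 = 7×1000 + 8×100 + 3×10 + 9 → 7 thousands, 8 hundreds, 3 tens, 9 ones (place-value notation)
7 thousands, 8 hundreds, 3 tens, 9 ones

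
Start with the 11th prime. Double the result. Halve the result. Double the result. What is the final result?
Convert the 11th prime (prime index) → 31 (decimal)
Start: 31
31 × 2 = 62
62 ÷ 2 = 31
31 × 2 = 62
62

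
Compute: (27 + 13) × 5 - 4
Parentheses first: 27 + 13 = 40
Multiply: 40 × 5 = 200
Subtract: 200 - 4 = 196
196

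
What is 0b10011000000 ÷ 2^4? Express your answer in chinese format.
Convert 0b10011000000 (binary) → 1024 + 128 + 64 = 1216 (decimal)
Convert 2^4 (power) → 16 (decimal)
Compute 1216 ÷ 16 = 76
Convert 76 (decimal) → 76 = 7×10 + 6 → 七十六 (Chinese numeral)
七十六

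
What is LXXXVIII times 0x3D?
Convert LXXXVIII (Roman numeral) → 50 + 10 + 10 + 10 + 5 + 1 + 1 + 1 = 88 (decimal)
Convert 0x3D (hexadecimal) → 3×16 + 13 = 61 (decimal)
Compute 88 × 61 = 5368
5368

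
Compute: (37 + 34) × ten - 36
Convert ten (English words) → 10 (decimal)
Expression in decimal: (37 + 34) × 10 - 36
Parentheses first: 37 + 34 = 71
Multiply: 71 × 10 = 710
Subtract: 710 - 36 = 674
674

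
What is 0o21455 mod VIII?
Convert 0o21455 (octal) → 2×4096 + 1×512 + 4×64 + 5×8 + 5 = 9005 (decimal)
Convert VIII (Roman numeral) → 5 + 1 + 1 + 1 = 8 (decimal)
Compute 9005 mod 8 = 5
5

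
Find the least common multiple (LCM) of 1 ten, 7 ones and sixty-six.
Convert 1 ten, 7 ones (place-value notation) → 1×10 + 7 = 17 (decimal)
Convert sixty-six (English words) → 66 (decimal)
Compute lcm(17, 66) = 1122
1122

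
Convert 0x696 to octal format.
Convert 0x696 (hexadecimal) → 6×256 + 9×16 + 6 = 1686 (decimal)
Convert 1686 (decimal) → 1686 = 3×512 + 2×64 + 2×8 + 6 → 0o3226 (octal)
0o3226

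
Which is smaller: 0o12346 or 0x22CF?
Convert 0o12346 (octal) → 1×4096 + 2×512 + 3×64 + 4×8 + 6 = 5350 (decimal)
Convert 0x22CF (hexadecimal) → 2×4096 + 2×256 + 12×16 + 15 = 8911 (decimal)
Compare 5350 vs 8911: smaller = 5350
5350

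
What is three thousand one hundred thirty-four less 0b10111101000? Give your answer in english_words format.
Convert three thousand one hundred thirty-four (English words) → 3×1000 + 1×100 + 34 = 3134 (decimal)
Convert 0b10111101000 (binary) → 1024 + 256 + 128 + 64 + 32 + 8 = 1512 (decimal)
Compute 3134 - 1512 = 1622
Convert 1622 (decimal) → 1622 = 1×1000 + 6×100 + 22 → one thousand six hundred twenty-two (English words)
one thousand six hundred twenty-two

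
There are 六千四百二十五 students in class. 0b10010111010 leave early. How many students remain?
Convert 六千四百二十五 (Chinese numeral) → 6×1000 + 4×100 + 2×10 + 5 = 6425 (decimal)
Convert 0b10010111010 (binary) → 1024 + 128 + 32 + 16 + 8 + 2 = 1210 (decimal)
Compute 6425 - 1210 = 5215
5215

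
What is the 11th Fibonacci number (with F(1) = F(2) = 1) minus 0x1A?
The 11th Fibonacci number (with F(1) = F(2) = 1): 1, 1, 2, 3, 5, 8, 13, 21, 34, 55, 89 → 89
Convert 0x1A (hexadecimal) → 1×16 + 10 = 26 (decimal)
Compute 89 - 26 = 63
63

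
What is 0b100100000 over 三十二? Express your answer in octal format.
Convert 0b100100000 (binary) → 256 + 32 = 288 (decimal)
Convert 三十二 (Chinese numeral) → 3×10 + 2 = 32 (decimal)
Compute 288 ÷ 32 = 9
Convert 9 (decimal) → 9 = 1×8 + 1 → 0o11 (octal)
0o11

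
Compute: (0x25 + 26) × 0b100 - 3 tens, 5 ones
Convert 0x25 (hexadecimal) → 2×16 + 5 = 37 (decimal)
Convert 0b100 (binary) → 4 (decimal)
Convert 3 tens, 5 ones (place-value notation) → 3×10 + 5 = 35 (decimal)
Expression in decimal: (37 + 26) × 4 - 35
Parentheses first: 37 + 26 = 63
Multiply: 63 × 4 = 252
Subtract: 252 - 35 = 217
217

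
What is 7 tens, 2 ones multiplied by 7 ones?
Convert 7 tens, 2 ones (place-value notation) → 7×10 + 2 = 72 (decimal)
Convert 7 ones (place-value notation) → 7 (decimal)
Compute 72 × 7 = 504
504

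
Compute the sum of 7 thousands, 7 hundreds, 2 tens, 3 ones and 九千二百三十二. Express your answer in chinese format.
Convert 7 thousands, 7 hundreds, 2 tens, 3 ones (place-value notation) → 7×1000 + 7×100 + 2×10 + 3 = 7723 (decimal)
Convert 九千二百三十二 (Chinese numeral) → 9×1000 + 2×100 + 3×10 + 2 = 9232 (decimal)
Compute 7723 + 9232 = 16955
Convert 16955 (decimal) → 16955 = 1×10000 + 6×1000 + 9×100 + 5×10 + 5 → 一万六千九百五十五 (Chinese numeral)
一万六千九百五十五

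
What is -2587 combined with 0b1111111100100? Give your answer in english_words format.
Convert 0b1111111100100 (binary) → 4096 + 2048 + 1024 + 512 + 256 + 128 + 64 + 32 + 4 = 8164 (decimal)
Compute -2587 + 8164 = 5577
Convert 5577 (decimal) → 5577 = 5×1000 + 5×100 + 77 → five thousand five hundred seventy-seven (English words)
five thousand five hundred seventy-seven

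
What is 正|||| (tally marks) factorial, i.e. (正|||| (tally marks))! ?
Convert 正|||| (tally marks) → 5 + 4 = 9 (decimal)
Compute 9! = 362880
362880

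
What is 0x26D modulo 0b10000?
Convert 0x26D (hexadecimal) → 2×256 + 6×16 + 13 = 621 (decimal)
Convert 0b10000 (binary) → 16 (decimal)
Compute 621 mod 16 = 13
13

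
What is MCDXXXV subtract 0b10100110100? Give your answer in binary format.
Convert MCDXXXV (Roman numeral) → 1000 + 400 + 10 + 10 + 10 + 5 = 1435 (decimal)
Convert 0b10100110100 (binary) → 1024 + 256 + 32 + 16 + 4 = 1332 (decimal)
Compute 1435 - 1332 = 103
Convert 103 (decimal) → 103 = 64 + 32 + 4 + 2 + 1 → 0b1100111 (binary)
0b1100111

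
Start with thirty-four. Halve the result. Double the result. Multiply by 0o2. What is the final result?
Convert thirty-four (English words) → 34 (decimal)
Start: 34
34 ÷ 2 = 17
17 × 2 = 34
Convert 0o2 (octal) → 2 (decimal)
34 × 2 = 68
68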